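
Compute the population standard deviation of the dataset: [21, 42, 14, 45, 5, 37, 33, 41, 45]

13.8091

Step 1: Compute the mean: 31.4444
Step 2: Sum of squared deviations from the mean: 1716.2222
Step 3: Population variance = 1716.2222 / 9 = 190.6914
Step 4: Standard deviation = sqrt(190.6914) = 13.8091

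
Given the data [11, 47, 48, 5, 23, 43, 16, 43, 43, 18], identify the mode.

43

Step 1: Count the frequency of each value:
  5: appears 1 time(s)
  11: appears 1 time(s)
  16: appears 1 time(s)
  18: appears 1 time(s)
  23: appears 1 time(s)
  43: appears 3 time(s)
  47: appears 1 time(s)
  48: appears 1 time(s)
Step 2: The value 43 appears most frequently (3 times).
Step 3: Mode = 43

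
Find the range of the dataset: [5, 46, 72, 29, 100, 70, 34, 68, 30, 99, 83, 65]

95

Step 1: Identify the maximum value: max = 100
Step 2: Identify the minimum value: min = 5
Step 3: Range = max - min = 100 - 5 = 95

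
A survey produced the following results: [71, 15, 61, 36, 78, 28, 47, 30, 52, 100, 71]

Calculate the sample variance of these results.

646.6727

Step 1: Compute the mean: (71 + 15 + 61 + 36 + 78 + 28 + 47 + 30 + 52 + 100 + 71) / 11 = 53.5455
Step 2: Compute squared deviations from the mean:
  (71 - 53.5455)^2 = 304.6612
  (15 - 53.5455)^2 = 1485.7521
  (61 - 53.5455)^2 = 55.5702
  (36 - 53.5455)^2 = 307.843
  (78 - 53.5455)^2 = 598.0248
  (28 - 53.5455)^2 = 652.5702
  (47 - 53.5455)^2 = 42.843
  (30 - 53.5455)^2 = 554.3884
  (52 - 53.5455)^2 = 2.3884
  (100 - 53.5455)^2 = 2158.0248
  (71 - 53.5455)^2 = 304.6612
Step 3: Sum of squared deviations = 6466.7273
Step 4: Sample variance = 6466.7273 / 10 = 646.6727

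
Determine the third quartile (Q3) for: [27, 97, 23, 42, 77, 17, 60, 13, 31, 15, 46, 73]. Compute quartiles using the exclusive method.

69.75

Step 1: Sort the data: [13, 15, 17, 23, 27, 31, 42, 46, 60, 73, 77, 97]
Step 2: n = 12
Step 3: Using the exclusive quartile method:
  Q1 = 18.5
  Q2 (median) = 36.5
  Q3 = 69.75
  IQR = Q3 - Q1 = 69.75 - 18.5 = 51.25
Step 4: Q3 = 69.75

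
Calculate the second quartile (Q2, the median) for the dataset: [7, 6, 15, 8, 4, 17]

7.5

Step 1: Sort the data: [4, 6, 7, 8, 15, 17]
Step 2: n = 6
Step 3: Q2 is the median. Since n is even, it is the average of the values at positions 3 and 4:
  Q2 = (7 + 8) / 2 = 7.5
Step 4: Q2 = 7.5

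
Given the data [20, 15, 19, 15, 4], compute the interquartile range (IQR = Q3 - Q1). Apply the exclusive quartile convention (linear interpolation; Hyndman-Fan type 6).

10

Step 1: Sort the data: [4, 15, 15, 19, 20]
Step 2: n = 5
Step 3: Using the exclusive quartile method:
  Q1 = 9.5
  Q2 (median) = 15
  Q3 = 19.5
  IQR = Q3 - Q1 = 19.5 - 9.5 = 10
Step 4: IQR = 10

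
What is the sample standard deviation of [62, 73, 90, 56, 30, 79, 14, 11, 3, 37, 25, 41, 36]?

27.3583

Step 1: Compute the mean: 42.8462
Step 2: Sum of squared deviations from the mean: 8981.6923
Step 3: Sample variance = 8981.6923 / 12 = 748.4744
Step 4: Standard deviation = sqrt(748.4744) = 27.3583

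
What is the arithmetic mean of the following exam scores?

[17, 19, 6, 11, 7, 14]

12.3333

Step 1: Sum all values: 17 + 19 + 6 + 11 + 7 + 14 = 74
Step 2: Count the number of values: n = 6
Step 3: Mean = sum / n = 74 / 6 = 12.3333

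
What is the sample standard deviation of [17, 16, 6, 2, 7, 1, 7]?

6.2716

Step 1: Compute the mean: 8
Step 2: Sum of squared deviations from the mean: 236
Step 3: Sample variance = 236 / 6 = 39.3333
Step 4: Standard deviation = sqrt(39.3333) = 6.2716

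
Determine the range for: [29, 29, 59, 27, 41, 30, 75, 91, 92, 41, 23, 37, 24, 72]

69

Step 1: Identify the maximum value: max = 92
Step 2: Identify the minimum value: min = 23
Step 3: Range = max - min = 92 - 23 = 69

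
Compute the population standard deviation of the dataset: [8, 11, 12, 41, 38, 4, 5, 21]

13.629

Step 1: Compute the mean: 17.5
Step 2: Sum of squared deviations from the mean: 1486
Step 3: Population variance = 1486 / 8 = 185.75
Step 4: Standard deviation = sqrt(185.75) = 13.629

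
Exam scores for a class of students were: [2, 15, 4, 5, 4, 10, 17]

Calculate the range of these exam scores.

15

Step 1: Identify the maximum value: max = 17
Step 2: Identify the minimum value: min = 2
Step 3: Range = max - min = 17 - 2 = 15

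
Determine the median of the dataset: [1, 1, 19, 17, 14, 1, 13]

13

Step 1: Sort the data in ascending order: [1, 1, 1, 13, 14, 17, 19]
Step 2: The number of values is n = 7.
Step 3: Since n is odd, the median is the middle value at position 4: 13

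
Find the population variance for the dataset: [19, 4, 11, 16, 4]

37.36

Step 1: Compute the mean: (19 + 4 + 11 + 16 + 4) / 5 = 10.8
Step 2: Compute squared deviations from the mean:
  (19 - 10.8)^2 = 67.24
  (4 - 10.8)^2 = 46.24
  (11 - 10.8)^2 = 0.04
  (16 - 10.8)^2 = 27.04
  (4 - 10.8)^2 = 46.24
Step 3: Sum of squared deviations = 186.8
Step 4: Population variance = 186.8 / 5 = 37.36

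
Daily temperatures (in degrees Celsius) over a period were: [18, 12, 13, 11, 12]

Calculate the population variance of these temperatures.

6.16

Step 1: Compute the mean: (18 + 12 + 13 + 11 + 12) / 5 = 13.2
Step 2: Compute squared deviations from the mean:
  (18 - 13.2)^2 = 23.04
  (12 - 13.2)^2 = 1.44
  (13 - 13.2)^2 = 0.04
  (11 - 13.2)^2 = 4.84
  (12 - 13.2)^2 = 1.44
Step 3: Sum of squared deviations = 30.8
Step 4: Population variance = 30.8 / 5 = 6.16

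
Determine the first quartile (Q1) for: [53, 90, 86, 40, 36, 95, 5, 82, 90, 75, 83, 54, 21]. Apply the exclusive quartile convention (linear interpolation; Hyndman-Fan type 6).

38

Step 1: Sort the data: [5, 21, 36, 40, 53, 54, 75, 82, 83, 86, 90, 90, 95]
Step 2: n = 13
Step 3: Using the exclusive quartile method:
  Q1 = 38
  Q2 (median) = 75
  Q3 = 88
  IQR = Q3 - Q1 = 88 - 38 = 50
Step 4: Q1 = 38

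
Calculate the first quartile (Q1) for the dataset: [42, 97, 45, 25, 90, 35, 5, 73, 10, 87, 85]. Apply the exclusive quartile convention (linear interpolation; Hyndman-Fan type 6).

25

Step 1: Sort the data: [5, 10, 25, 35, 42, 45, 73, 85, 87, 90, 97]
Step 2: n = 11
Step 3: Using the exclusive quartile method:
  Q1 = 25
  Q2 (median) = 45
  Q3 = 87
  IQR = Q3 - Q1 = 87 - 25 = 62
Step 4: Q1 = 25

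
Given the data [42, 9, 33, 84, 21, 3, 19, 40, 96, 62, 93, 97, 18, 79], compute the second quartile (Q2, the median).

41

Step 1: Sort the data: [3, 9, 18, 19, 21, 33, 40, 42, 62, 79, 84, 93, 96, 97]
Step 2: n = 14
Step 3: Q2 is the median. Since n is even, it is the average of the values at positions 7 and 8:
  Q2 = (40 + 42) / 2 = 41
Step 4: Q2 = 41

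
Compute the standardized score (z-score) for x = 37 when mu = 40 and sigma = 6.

-0.5

Step 1: Recall the z-score formula: z = (x - mu) / sigma
Step 2: Substitute values: z = (37 - 40) / 6
Step 3: z = -3 / 6 = -0.5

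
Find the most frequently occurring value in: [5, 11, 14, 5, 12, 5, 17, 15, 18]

5

Step 1: Count the frequency of each value:
  5: appears 3 time(s)
  11: appears 1 time(s)
  12: appears 1 time(s)
  14: appears 1 time(s)
  15: appears 1 time(s)
  17: appears 1 time(s)
  18: appears 1 time(s)
Step 2: The value 5 appears most frequently (3 times).
Step 3: Mode = 5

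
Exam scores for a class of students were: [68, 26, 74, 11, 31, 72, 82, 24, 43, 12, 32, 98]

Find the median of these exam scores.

37.5

Step 1: Sort the data in ascending order: [11, 12, 24, 26, 31, 32, 43, 68, 72, 74, 82, 98]
Step 2: The number of values is n = 12.
Step 3: Since n is even, the median is the average of positions 6 and 7:
  Median = (32 + 43) / 2 = 37.5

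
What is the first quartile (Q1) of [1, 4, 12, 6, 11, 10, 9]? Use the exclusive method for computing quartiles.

4

Step 1: Sort the data: [1, 4, 6, 9, 10, 11, 12]
Step 2: n = 7
Step 3: Using the exclusive quartile method:
  Q1 = 4
  Q2 (median) = 9
  Q3 = 11
  IQR = Q3 - Q1 = 11 - 4 = 7
Step 4: Q1 = 4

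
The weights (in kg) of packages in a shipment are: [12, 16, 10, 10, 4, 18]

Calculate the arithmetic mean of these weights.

11.6667

Step 1: Sum all values: 12 + 16 + 10 + 10 + 4 + 18 = 70
Step 2: Count the number of values: n = 6
Step 3: Mean = sum / n = 70 / 6 = 11.6667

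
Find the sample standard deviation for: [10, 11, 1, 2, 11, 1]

5.1381

Step 1: Compute the mean: 6
Step 2: Sum of squared deviations from the mean: 132
Step 3: Sample variance = 132 / 5 = 26.4
Step 4: Standard deviation = sqrt(26.4) = 5.1381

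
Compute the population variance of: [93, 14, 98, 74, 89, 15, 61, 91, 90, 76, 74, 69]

735.3889

Step 1: Compute the mean: (93 + 14 + 98 + 74 + 89 + 15 + 61 + 91 + 90 + 76 + 74 + 69) / 12 = 70.3333
Step 2: Compute squared deviations from the mean:
  (93 - 70.3333)^2 = 513.7778
  (14 - 70.3333)^2 = 3173.4444
  (98 - 70.3333)^2 = 765.4444
  (74 - 70.3333)^2 = 13.4444
  (89 - 70.3333)^2 = 348.4444
  (15 - 70.3333)^2 = 3061.7778
  (61 - 70.3333)^2 = 87.1111
  (91 - 70.3333)^2 = 427.1111
  (90 - 70.3333)^2 = 386.7778
  (76 - 70.3333)^2 = 32.1111
  (74 - 70.3333)^2 = 13.4444
  (69 - 70.3333)^2 = 1.7778
Step 3: Sum of squared deviations = 8824.6667
Step 4: Population variance = 8824.6667 / 12 = 735.3889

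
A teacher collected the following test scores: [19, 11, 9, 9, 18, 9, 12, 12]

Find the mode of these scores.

9

Step 1: Count the frequency of each value:
  9: appears 3 time(s)
  11: appears 1 time(s)
  12: appears 2 time(s)
  18: appears 1 time(s)
  19: appears 1 time(s)
Step 2: The value 9 appears most frequently (3 times).
Step 3: Mode = 9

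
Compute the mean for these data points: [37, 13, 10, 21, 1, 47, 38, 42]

26.125

Step 1: Sum all values: 37 + 13 + 10 + 21 + 1 + 47 + 38 + 42 = 209
Step 2: Count the number of values: n = 8
Step 3: Mean = sum / n = 209 / 8 = 26.125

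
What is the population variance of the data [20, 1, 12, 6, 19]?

53.84

Step 1: Compute the mean: (20 + 1 + 12 + 6 + 19) / 5 = 11.6
Step 2: Compute squared deviations from the mean:
  (20 - 11.6)^2 = 70.56
  (1 - 11.6)^2 = 112.36
  (12 - 11.6)^2 = 0.16
  (6 - 11.6)^2 = 31.36
  (19 - 11.6)^2 = 54.76
Step 3: Sum of squared deviations = 269.2
Step 4: Population variance = 269.2 / 5 = 53.84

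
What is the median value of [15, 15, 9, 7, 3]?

9

Step 1: Sort the data in ascending order: [3, 7, 9, 15, 15]
Step 2: The number of values is n = 5.
Step 3: Since n is odd, the median is the middle value at position 3: 9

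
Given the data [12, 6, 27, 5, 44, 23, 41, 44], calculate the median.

25

Step 1: Sort the data in ascending order: [5, 6, 12, 23, 27, 41, 44, 44]
Step 2: The number of values is n = 8.
Step 3: Since n is even, the median is the average of positions 4 and 5:
  Median = (23 + 27) / 2 = 25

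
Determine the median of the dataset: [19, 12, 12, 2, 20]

12

Step 1: Sort the data in ascending order: [2, 12, 12, 19, 20]
Step 2: The number of values is n = 5.
Step 3: Since n is odd, the median is the middle value at position 3: 12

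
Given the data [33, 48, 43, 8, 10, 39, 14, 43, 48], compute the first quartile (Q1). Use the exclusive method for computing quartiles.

12

Step 1: Sort the data: [8, 10, 14, 33, 39, 43, 43, 48, 48]
Step 2: n = 9
Step 3: Using the exclusive quartile method:
  Q1 = 12
  Q2 (median) = 39
  Q3 = 45.5
  IQR = Q3 - Q1 = 45.5 - 12 = 33.5
Step 4: Q1 = 12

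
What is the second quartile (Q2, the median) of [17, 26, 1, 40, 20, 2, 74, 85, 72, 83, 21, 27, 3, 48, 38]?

27

Step 1: Sort the data: [1, 2, 3, 17, 20, 21, 26, 27, 38, 40, 48, 72, 74, 83, 85]
Step 2: n = 15
Step 3: Q2 is the median. Since n is odd, it is the middle value at position 8: 27
Step 4: Q2 = 27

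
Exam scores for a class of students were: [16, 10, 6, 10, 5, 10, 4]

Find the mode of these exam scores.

10

Step 1: Count the frequency of each value:
  4: appears 1 time(s)
  5: appears 1 time(s)
  6: appears 1 time(s)
  10: appears 3 time(s)
  16: appears 1 time(s)
Step 2: The value 10 appears most frequently (3 times).
Step 3: Mode = 10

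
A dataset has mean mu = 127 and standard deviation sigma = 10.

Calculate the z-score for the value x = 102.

-2.5

Step 1: Recall the z-score formula: z = (x - mu) / sigma
Step 2: Substitute values: z = (102 - 127) / 10
Step 3: z = -25 / 10 = -2.5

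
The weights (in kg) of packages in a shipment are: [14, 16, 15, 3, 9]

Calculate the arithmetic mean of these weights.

11.4

Step 1: Sum all values: 14 + 16 + 15 + 3 + 9 = 57
Step 2: Count the number of values: n = 5
Step 3: Mean = sum / n = 57 / 5 = 11.4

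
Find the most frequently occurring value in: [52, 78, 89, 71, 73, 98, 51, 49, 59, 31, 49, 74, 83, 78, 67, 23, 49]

49

Step 1: Count the frequency of each value:
  23: appears 1 time(s)
  31: appears 1 time(s)
  49: appears 3 time(s)
  51: appears 1 time(s)
  52: appears 1 time(s)
  59: appears 1 time(s)
  67: appears 1 time(s)
  71: appears 1 time(s)
  73: appears 1 time(s)
  74: appears 1 time(s)
  78: appears 2 time(s)
  83: appears 1 time(s)
  89: appears 1 time(s)
  98: appears 1 time(s)
Step 2: The value 49 appears most frequently (3 times).
Step 3: Mode = 49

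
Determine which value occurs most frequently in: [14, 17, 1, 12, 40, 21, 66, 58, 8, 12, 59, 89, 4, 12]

12

Step 1: Count the frequency of each value:
  1: appears 1 time(s)
  4: appears 1 time(s)
  8: appears 1 time(s)
  12: appears 3 time(s)
  14: appears 1 time(s)
  17: appears 1 time(s)
  21: appears 1 time(s)
  40: appears 1 time(s)
  58: appears 1 time(s)
  59: appears 1 time(s)
  66: appears 1 time(s)
  89: appears 1 time(s)
Step 2: The value 12 appears most frequently (3 times).
Step 3: Mode = 12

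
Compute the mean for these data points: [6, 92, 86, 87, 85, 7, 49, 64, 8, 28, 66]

52.5455

Step 1: Sum all values: 6 + 92 + 86 + 87 + 85 + 7 + 49 + 64 + 8 + 28 + 66 = 578
Step 2: Count the number of values: n = 11
Step 3: Mean = sum / n = 578 / 11 = 52.5455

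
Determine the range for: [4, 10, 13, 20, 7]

16

Step 1: Identify the maximum value: max = 20
Step 2: Identify the minimum value: min = 4
Step 3: Range = max - min = 20 - 4 = 16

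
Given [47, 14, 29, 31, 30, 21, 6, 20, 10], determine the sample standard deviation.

12.6337

Step 1: Compute the mean: 23.1111
Step 2: Sum of squared deviations from the mean: 1276.8889
Step 3: Sample variance = 1276.8889 / 8 = 159.6111
Step 4: Standard deviation = sqrt(159.6111) = 12.6337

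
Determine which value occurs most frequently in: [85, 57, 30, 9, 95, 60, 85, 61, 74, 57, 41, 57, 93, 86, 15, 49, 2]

57

Step 1: Count the frequency of each value:
  2: appears 1 time(s)
  9: appears 1 time(s)
  15: appears 1 time(s)
  30: appears 1 time(s)
  41: appears 1 time(s)
  49: appears 1 time(s)
  57: appears 3 time(s)
  60: appears 1 time(s)
  61: appears 1 time(s)
  74: appears 1 time(s)
  85: appears 2 time(s)
  86: appears 1 time(s)
  93: appears 1 time(s)
  95: appears 1 time(s)
Step 2: The value 57 appears most frequently (3 times).
Step 3: Mode = 57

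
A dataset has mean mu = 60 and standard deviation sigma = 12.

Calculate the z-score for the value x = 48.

-1

Step 1: Recall the z-score formula: z = (x - mu) / sigma
Step 2: Substitute values: z = (48 - 60) / 12
Step 3: z = -12 / 12 = -1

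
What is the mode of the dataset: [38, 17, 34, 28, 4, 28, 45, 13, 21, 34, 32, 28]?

28

Step 1: Count the frequency of each value:
  4: appears 1 time(s)
  13: appears 1 time(s)
  17: appears 1 time(s)
  21: appears 1 time(s)
  28: appears 3 time(s)
  32: appears 1 time(s)
  34: appears 2 time(s)
  38: appears 1 time(s)
  45: appears 1 time(s)
Step 2: The value 28 appears most frequently (3 times).
Step 3: Mode = 28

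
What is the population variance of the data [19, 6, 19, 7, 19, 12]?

31.8889

Step 1: Compute the mean: (19 + 6 + 19 + 7 + 19 + 12) / 6 = 13.6667
Step 2: Compute squared deviations from the mean:
  (19 - 13.6667)^2 = 28.4444
  (6 - 13.6667)^2 = 58.7778
  (19 - 13.6667)^2 = 28.4444
  (7 - 13.6667)^2 = 44.4444
  (19 - 13.6667)^2 = 28.4444
  (12 - 13.6667)^2 = 2.7778
Step 3: Sum of squared deviations = 191.3333
Step 4: Population variance = 191.3333 / 6 = 31.8889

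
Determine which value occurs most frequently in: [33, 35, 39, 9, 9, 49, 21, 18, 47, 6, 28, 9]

9

Step 1: Count the frequency of each value:
  6: appears 1 time(s)
  9: appears 3 time(s)
  18: appears 1 time(s)
  21: appears 1 time(s)
  28: appears 1 time(s)
  33: appears 1 time(s)
  35: appears 1 time(s)
  39: appears 1 time(s)
  47: appears 1 time(s)
  49: appears 1 time(s)
Step 2: The value 9 appears most frequently (3 times).
Step 3: Mode = 9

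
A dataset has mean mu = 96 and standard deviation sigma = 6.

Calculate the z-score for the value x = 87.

-1.5

Step 1: Recall the z-score formula: z = (x - mu) / sigma
Step 2: Substitute values: z = (87 - 96) / 6
Step 3: z = -9 / 6 = -1.5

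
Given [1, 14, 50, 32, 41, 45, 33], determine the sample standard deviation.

17.5635

Step 1: Compute the mean: 30.8571
Step 2: Sum of squared deviations from the mean: 1850.8571
Step 3: Sample variance = 1850.8571 / 6 = 308.4762
Step 4: Standard deviation = sqrt(308.4762) = 17.5635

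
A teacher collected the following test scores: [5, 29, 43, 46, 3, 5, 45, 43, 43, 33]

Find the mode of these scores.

43

Step 1: Count the frequency of each value:
  3: appears 1 time(s)
  5: appears 2 time(s)
  29: appears 1 time(s)
  33: appears 1 time(s)
  43: appears 3 time(s)
  45: appears 1 time(s)
  46: appears 1 time(s)
Step 2: The value 43 appears most frequently (3 times).
Step 3: Mode = 43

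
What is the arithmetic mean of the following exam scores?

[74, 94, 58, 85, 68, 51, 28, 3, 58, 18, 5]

49.2727

Step 1: Sum all values: 74 + 94 + 58 + 85 + 68 + 51 + 28 + 3 + 58 + 18 + 5 = 542
Step 2: Count the number of values: n = 11
Step 3: Mean = sum / n = 542 / 11 = 49.2727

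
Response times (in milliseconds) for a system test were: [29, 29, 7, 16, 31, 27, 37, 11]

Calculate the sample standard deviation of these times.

10.6629

Step 1: Compute the mean: 23.375
Step 2: Sum of squared deviations from the mean: 795.875
Step 3: Sample variance = 795.875 / 7 = 113.6964
Step 4: Standard deviation = sqrt(113.6964) = 10.6629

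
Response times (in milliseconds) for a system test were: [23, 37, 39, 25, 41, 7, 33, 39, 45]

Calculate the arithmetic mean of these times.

32.1111

Step 1: Sum all values: 23 + 37 + 39 + 25 + 41 + 7 + 33 + 39 + 45 = 289
Step 2: Count the number of values: n = 9
Step 3: Mean = sum / n = 289 / 9 = 32.1111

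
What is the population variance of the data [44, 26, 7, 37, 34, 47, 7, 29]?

201.8594

Step 1: Compute the mean: (44 + 26 + 7 + 37 + 34 + 47 + 7 + 29) / 8 = 28.875
Step 2: Compute squared deviations from the mean:
  (44 - 28.875)^2 = 228.7656
  (26 - 28.875)^2 = 8.2656
  (7 - 28.875)^2 = 478.5156
  (37 - 28.875)^2 = 66.0156
  (34 - 28.875)^2 = 26.2656
  (47 - 28.875)^2 = 328.5156
  (7 - 28.875)^2 = 478.5156
  (29 - 28.875)^2 = 0.0156
Step 3: Sum of squared deviations = 1614.875
Step 4: Population variance = 1614.875 / 8 = 201.8594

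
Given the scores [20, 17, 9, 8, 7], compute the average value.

12.2

Step 1: Sum all values: 20 + 17 + 9 + 8 + 7 = 61
Step 2: Count the number of values: n = 5
Step 3: Mean = sum / n = 61 / 5 = 12.2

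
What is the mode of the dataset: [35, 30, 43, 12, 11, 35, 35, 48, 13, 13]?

35

Step 1: Count the frequency of each value:
  11: appears 1 time(s)
  12: appears 1 time(s)
  13: appears 2 time(s)
  30: appears 1 time(s)
  35: appears 3 time(s)
  43: appears 1 time(s)
  48: appears 1 time(s)
Step 2: The value 35 appears most frequently (3 times).
Step 3: Mode = 35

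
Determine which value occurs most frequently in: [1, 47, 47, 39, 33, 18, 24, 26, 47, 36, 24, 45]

47

Step 1: Count the frequency of each value:
  1: appears 1 time(s)
  18: appears 1 time(s)
  24: appears 2 time(s)
  26: appears 1 time(s)
  33: appears 1 time(s)
  36: appears 1 time(s)
  39: appears 1 time(s)
  45: appears 1 time(s)
  47: appears 3 time(s)
Step 2: The value 47 appears most frequently (3 times).
Step 3: Mode = 47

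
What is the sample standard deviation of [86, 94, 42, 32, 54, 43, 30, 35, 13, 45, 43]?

23.7781

Step 1: Compute the mean: 47
Step 2: Sum of squared deviations from the mean: 5654
Step 3: Sample variance = 5654 / 10 = 565.4
Step 4: Standard deviation = sqrt(565.4) = 23.7781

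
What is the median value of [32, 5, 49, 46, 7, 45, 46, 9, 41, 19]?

36.5

Step 1: Sort the data in ascending order: [5, 7, 9, 19, 32, 41, 45, 46, 46, 49]
Step 2: The number of values is n = 10.
Step 3: Since n is even, the median is the average of positions 5 and 6:
  Median = (32 + 41) / 2 = 36.5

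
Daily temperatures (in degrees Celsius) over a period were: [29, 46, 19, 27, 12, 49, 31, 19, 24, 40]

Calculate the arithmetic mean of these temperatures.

29.6

Step 1: Sum all values: 29 + 46 + 19 + 27 + 12 + 49 + 31 + 19 + 24 + 40 = 296
Step 2: Count the number of values: n = 10
Step 3: Mean = sum / n = 296 / 10 = 29.6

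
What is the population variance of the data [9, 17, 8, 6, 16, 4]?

23.6667

Step 1: Compute the mean: (9 + 17 + 8 + 6 + 16 + 4) / 6 = 10
Step 2: Compute squared deviations from the mean:
  (9 - 10)^2 = 1
  (17 - 10)^2 = 49
  (8 - 10)^2 = 4
  (6 - 10)^2 = 16
  (16 - 10)^2 = 36
  (4 - 10)^2 = 36
Step 3: Sum of squared deviations = 142
Step 4: Population variance = 142 / 6 = 23.6667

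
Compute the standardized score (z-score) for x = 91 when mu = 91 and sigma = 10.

0

Step 1: Recall the z-score formula: z = (x - mu) / sigma
Step 2: Substitute values: z = (91 - 91) / 10
Step 3: z = 0 / 10 = 0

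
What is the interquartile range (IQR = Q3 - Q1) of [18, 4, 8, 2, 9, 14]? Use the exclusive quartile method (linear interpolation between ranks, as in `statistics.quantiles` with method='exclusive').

11.5

Step 1: Sort the data: [2, 4, 8, 9, 14, 18]
Step 2: n = 6
Step 3: Using the exclusive quartile method:
  Q1 = 3.5
  Q2 (median) = 8.5
  Q3 = 15
  IQR = Q3 - Q1 = 15 - 3.5 = 11.5
Step 4: IQR = 11.5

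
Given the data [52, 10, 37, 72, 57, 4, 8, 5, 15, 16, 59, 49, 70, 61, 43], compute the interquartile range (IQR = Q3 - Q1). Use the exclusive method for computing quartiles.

49

Step 1: Sort the data: [4, 5, 8, 10, 15, 16, 37, 43, 49, 52, 57, 59, 61, 70, 72]
Step 2: n = 15
Step 3: Using the exclusive quartile method:
  Q1 = 10
  Q2 (median) = 43
  Q3 = 59
  IQR = Q3 - Q1 = 59 - 10 = 49
Step 4: IQR = 49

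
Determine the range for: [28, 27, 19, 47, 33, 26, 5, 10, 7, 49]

44

Step 1: Identify the maximum value: max = 49
Step 2: Identify the minimum value: min = 5
Step 3: Range = max - min = 49 - 5 = 44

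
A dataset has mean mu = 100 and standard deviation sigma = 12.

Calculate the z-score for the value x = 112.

1

Step 1: Recall the z-score formula: z = (x - mu) / sigma
Step 2: Substitute values: z = (112 - 100) / 12
Step 3: z = 12 / 12 = 1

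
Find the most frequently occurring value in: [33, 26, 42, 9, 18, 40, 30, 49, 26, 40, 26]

26

Step 1: Count the frequency of each value:
  9: appears 1 time(s)
  18: appears 1 time(s)
  26: appears 3 time(s)
  30: appears 1 time(s)
  33: appears 1 time(s)
  40: appears 2 time(s)
  42: appears 1 time(s)
  49: appears 1 time(s)
Step 2: The value 26 appears most frequently (3 times).
Step 3: Mode = 26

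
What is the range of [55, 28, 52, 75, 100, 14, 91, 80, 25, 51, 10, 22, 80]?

90

Step 1: Identify the maximum value: max = 100
Step 2: Identify the minimum value: min = 10
Step 3: Range = max - min = 100 - 10 = 90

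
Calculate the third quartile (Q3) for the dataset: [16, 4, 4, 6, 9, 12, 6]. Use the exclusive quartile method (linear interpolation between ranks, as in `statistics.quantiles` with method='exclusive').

12

Step 1: Sort the data: [4, 4, 6, 6, 9, 12, 16]
Step 2: n = 7
Step 3: Using the exclusive quartile method:
  Q1 = 4
  Q2 (median) = 6
  Q3 = 12
  IQR = Q3 - Q1 = 12 - 4 = 8
Step 4: Q3 = 12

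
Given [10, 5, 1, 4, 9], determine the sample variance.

13.7

Step 1: Compute the mean: (10 + 5 + 1 + 4 + 9) / 5 = 5.8
Step 2: Compute squared deviations from the mean:
  (10 - 5.8)^2 = 17.64
  (5 - 5.8)^2 = 0.64
  (1 - 5.8)^2 = 23.04
  (4 - 5.8)^2 = 3.24
  (9 - 5.8)^2 = 10.24
Step 3: Sum of squared deviations = 54.8
Step 4: Sample variance = 54.8 / 4 = 13.7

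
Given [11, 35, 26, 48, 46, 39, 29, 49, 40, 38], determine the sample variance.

135.2111

Step 1: Compute the mean: (11 + 35 + 26 + 48 + 46 + 39 + 29 + 49 + 40 + 38) / 10 = 36.1
Step 2: Compute squared deviations from the mean:
  (11 - 36.1)^2 = 630.01
  (35 - 36.1)^2 = 1.21
  (26 - 36.1)^2 = 102.01
  (48 - 36.1)^2 = 141.61
  (46 - 36.1)^2 = 98.01
  (39 - 36.1)^2 = 8.41
  (29 - 36.1)^2 = 50.41
  (49 - 36.1)^2 = 166.41
  (40 - 36.1)^2 = 15.21
  (38 - 36.1)^2 = 3.61
Step 3: Sum of squared deviations = 1216.9
Step 4: Sample variance = 1216.9 / 9 = 135.2111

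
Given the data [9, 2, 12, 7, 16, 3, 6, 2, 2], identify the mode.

2

Step 1: Count the frequency of each value:
  2: appears 3 time(s)
  3: appears 1 time(s)
  6: appears 1 time(s)
  7: appears 1 time(s)
  9: appears 1 time(s)
  12: appears 1 time(s)
  16: appears 1 time(s)
Step 2: The value 2 appears most frequently (3 times).
Step 3: Mode = 2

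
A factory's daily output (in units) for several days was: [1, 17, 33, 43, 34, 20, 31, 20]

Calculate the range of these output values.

42

Step 1: Identify the maximum value: max = 43
Step 2: Identify the minimum value: min = 1
Step 3: Range = max - min = 43 - 1 = 42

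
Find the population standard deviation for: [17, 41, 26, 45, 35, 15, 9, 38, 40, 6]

13.7244

Step 1: Compute the mean: 27.2
Step 2: Sum of squared deviations from the mean: 1883.6
Step 3: Population variance = 1883.6 / 10 = 188.36
Step 4: Standard deviation = sqrt(188.36) = 13.7244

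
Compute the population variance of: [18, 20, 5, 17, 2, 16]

47.3333

Step 1: Compute the mean: (18 + 20 + 5 + 17 + 2 + 16) / 6 = 13
Step 2: Compute squared deviations from the mean:
  (18 - 13)^2 = 25
  (20 - 13)^2 = 49
  (5 - 13)^2 = 64
  (17 - 13)^2 = 16
  (2 - 13)^2 = 121
  (16 - 13)^2 = 9
Step 3: Sum of squared deviations = 284
Step 4: Population variance = 284 / 6 = 47.3333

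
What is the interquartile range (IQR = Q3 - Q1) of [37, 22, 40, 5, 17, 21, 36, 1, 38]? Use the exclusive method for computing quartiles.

26.5

Step 1: Sort the data: [1, 5, 17, 21, 22, 36, 37, 38, 40]
Step 2: n = 9
Step 3: Using the exclusive quartile method:
  Q1 = 11
  Q2 (median) = 22
  Q3 = 37.5
  IQR = Q3 - Q1 = 37.5 - 11 = 26.5
Step 4: IQR = 26.5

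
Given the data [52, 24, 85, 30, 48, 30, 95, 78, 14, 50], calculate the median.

49

Step 1: Sort the data in ascending order: [14, 24, 30, 30, 48, 50, 52, 78, 85, 95]
Step 2: The number of values is n = 10.
Step 3: Since n is even, the median is the average of positions 5 and 6:
  Median = (48 + 50) / 2 = 49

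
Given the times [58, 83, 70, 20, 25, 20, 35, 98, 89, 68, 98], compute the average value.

60.3636

Step 1: Sum all values: 58 + 83 + 70 + 20 + 25 + 20 + 35 + 98 + 89 + 68 + 98 = 664
Step 2: Count the number of values: n = 11
Step 3: Mean = sum / n = 664 / 11 = 60.3636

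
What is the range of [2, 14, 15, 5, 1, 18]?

17

Step 1: Identify the maximum value: max = 18
Step 2: Identify the minimum value: min = 1
Step 3: Range = max - min = 18 - 1 = 17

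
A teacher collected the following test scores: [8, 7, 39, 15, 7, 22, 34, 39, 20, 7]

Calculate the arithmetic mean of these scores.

19.8

Step 1: Sum all values: 8 + 7 + 39 + 15 + 7 + 22 + 34 + 39 + 20 + 7 = 198
Step 2: Count the number of values: n = 10
Step 3: Mean = sum / n = 198 / 10 = 19.8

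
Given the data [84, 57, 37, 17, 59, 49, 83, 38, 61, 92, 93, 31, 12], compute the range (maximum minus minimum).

81

Step 1: Identify the maximum value: max = 93
Step 2: Identify the minimum value: min = 12
Step 3: Range = max - min = 93 - 12 = 81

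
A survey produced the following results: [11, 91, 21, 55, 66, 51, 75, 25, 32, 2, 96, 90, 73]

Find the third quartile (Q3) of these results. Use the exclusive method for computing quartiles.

82.5

Step 1: Sort the data: [2, 11, 21, 25, 32, 51, 55, 66, 73, 75, 90, 91, 96]
Step 2: n = 13
Step 3: Using the exclusive quartile method:
  Q1 = 23
  Q2 (median) = 55
  Q3 = 82.5
  IQR = Q3 - Q1 = 82.5 - 23 = 59.5
Step 4: Q3 = 82.5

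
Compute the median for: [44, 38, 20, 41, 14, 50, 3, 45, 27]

38

Step 1: Sort the data in ascending order: [3, 14, 20, 27, 38, 41, 44, 45, 50]
Step 2: The number of values is n = 9.
Step 3: Since n is odd, the median is the middle value at position 5: 38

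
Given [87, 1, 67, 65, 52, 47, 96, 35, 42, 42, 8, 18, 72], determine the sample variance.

834.4231

Step 1: Compute the mean: (87 + 1 + 67 + 65 + 52 + 47 + 96 + 35 + 42 + 42 + 8 + 18 + 72) / 13 = 48.6154
Step 2: Compute squared deviations from the mean:
  (87 - 48.6154)^2 = 1473.3787
  (1 - 48.6154)^2 = 2267.2249
  (67 - 48.6154)^2 = 337.9941
  (65 - 48.6154)^2 = 268.4556
  (52 - 48.6154)^2 = 11.4556
  (47 - 48.6154)^2 = 2.6095
  (96 - 48.6154)^2 = 2245.3018
  (35 - 48.6154)^2 = 185.3787
  (42 - 48.6154)^2 = 43.7633
  (42 - 48.6154)^2 = 43.7633
  (8 - 48.6154)^2 = 1649.6095
  (18 - 48.6154)^2 = 937.3018
  (72 - 48.6154)^2 = 546.8402
Step 3: Sum of squared deviations = 10013.0769
Step 4: Sample variance = 10013.0769 / 12 = 834.4231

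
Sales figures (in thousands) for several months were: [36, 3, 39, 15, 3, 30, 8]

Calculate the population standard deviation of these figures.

14.4363

Step 1: Compute the mean: 19.1429
Step 2: Sum of squared deviations from the mean: 1458.8571
Step 3: Population variance = 1458.8571 / 7 = 208.4082
Step 4: Standard deviation = sqrt(208.4082) = 14.4363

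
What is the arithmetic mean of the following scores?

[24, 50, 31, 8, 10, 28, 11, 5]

20.875

Step 1: Sum all values: 24 + 50 + 31 + 8 + 10 + 28 + 11 + 5 = 167
Step 2: Count the number of values: n = 8
Step 3: Mean = sum / n = 167 / 8 = 20.875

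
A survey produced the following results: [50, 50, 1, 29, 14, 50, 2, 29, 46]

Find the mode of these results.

50

Step 1: Count the frequency of each value:
  1: appears 1 time(s)
  2: appears 1 time(s)
  14: appears 1 time(s)
  29: appears 2 time(s)
  46: appears 1 time(s)
  50: appears 3 time(s)
Step 2: The value 50 appears most frequently (3 times).
Step 3: Mode = 50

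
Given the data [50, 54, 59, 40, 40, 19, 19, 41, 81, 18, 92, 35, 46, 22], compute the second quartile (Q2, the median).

40.5

Step 1: Sort the data: [18, 19, 19, 22, 35, 40, 40, 41, 46, 50, 54, 59, 81, 92]
Step 2: n = 14
Step 3: Q2 is the median. Since n is even, it is the average of the values at positions 7 and 8:
  Q2 = (40 + 41) / 2 = 40.5
Step 4: Q2 = 40.5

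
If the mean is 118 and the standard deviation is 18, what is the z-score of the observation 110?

-0.4444

Step 1: Recall the z-score formula: z = (x - mu) / sigma
Step 2: Substitute values: z = (110 - 118) / 18
Step 3: z = -8 / 18 = -0.4444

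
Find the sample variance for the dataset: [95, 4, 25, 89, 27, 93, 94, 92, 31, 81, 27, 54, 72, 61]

1025.7857

Step 1: Compute the mean: (95 + 4 + 25 + 89 + 27 + 93 + 94 + 92 + 31 + 81 + 27 + 54 + 72 + 61) / 14 = 60.3571
Step 2: Compute squared deviations from the mean:
  (95 - 60.3571)^2 = 1200.1276
  (4 - 60.3571)^2 = 3176.1276
  (25 - 60.3571)^2 = 1250.1276
  (89 - 60.3571)^2 = 820.4133
  (27 - 60.3571)^2 = 1112.699
  (93 - 60.3571)^2 = 1065.5561
  (94 - 60.3571)^2 = 1131.8418
  (92 - 60.3571)^2 = 1001.2704
  (31 - 60.3571)^2 = 861.8418
  (81 - 60.3571)^2 = 426.1276
  (27 - 60.3571)^2 = 1112.699
  (54 - 60.3571)^2 = 40.4133
  (72 - 60.3571)^2 = 135.5561
  (61 - 60.3571)^2 = 0.4133
Step 3: Sum of squared deviations = 13335.2143
Step 4: Sample variance = 13335.2143 / 13 = 1025.7857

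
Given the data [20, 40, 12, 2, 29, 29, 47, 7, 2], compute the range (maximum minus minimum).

45

Step 1: Identify the maximum value: max = 47
Step 2: Identify the minimum value: min = 2
Step 3: Range = max - min = 47 - 2 = 45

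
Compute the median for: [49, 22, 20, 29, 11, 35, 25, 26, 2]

25

Step 1: Sort the data in ascending order: [2, 11, 20, 22, 25, 26, 29, 35, 49]
Step 2: The number of values is n = 9.
Step 3: Since n is odd, the median is the middle value at position 5: 25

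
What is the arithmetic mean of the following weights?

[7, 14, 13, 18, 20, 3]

12.5

Step 1: Sum all values: 7 + 14 + 13 + 18 + 20 + 3 = 75
Step 2: Count the number of values: n = 6
Step 3: Mean = sum / n = 75 / 6 = 12.5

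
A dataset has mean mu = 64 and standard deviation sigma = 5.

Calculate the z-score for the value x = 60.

-0.8

Step 1: Recall the z-score formula: z = (x - mu) / sigma
Step 2: Substitute values: z = (60 - 64) / 5
Step 3: z = -4 / 5 = -0.8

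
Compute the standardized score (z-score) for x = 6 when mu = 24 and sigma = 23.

-0.7826

Step 1: Recall the z-score formula: z = (x - mu) / sigma
Step 2: Substitute values: z = (6 - 24) / 23
Step 3: z = -18 / 23 = -0.7826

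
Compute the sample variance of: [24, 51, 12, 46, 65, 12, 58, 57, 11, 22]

467.5111

Step 1: Compute the mean: (24 + 51 + 12 + 46 + 65 + 12 + 58 + 57 + 11 + 22) / 10 = 35.8
Step 2: Compute squared deviations from the mean:
  (24 - 35.8)^2 = 139.24
  (51 - 35.8)^2 = 231.04
  (12 - 35.8)^2 = 566.44
  (46 - 35.8)^2 = 104.04
  (65 - 35.8)^2 = 852.64
  (12 - 35.8)^2 = 566.44
  (58 - 35.8)^2 = 492.84
  (57 - 35.8)^2 = 449.44
  (11 - 35.8)^2 = 615.04
  (22 - 35.8)^2 = 190.44
Step 3: Sum of squared deviations = 4207.6
Step 4: Sample variance = 4207.6 / 9 = 467.5111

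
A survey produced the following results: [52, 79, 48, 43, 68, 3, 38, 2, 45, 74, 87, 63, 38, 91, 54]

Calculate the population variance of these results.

651.8222

Step 1: Compute the mean: (52 + 79 + 48 + 43 + 68 + 3 + 38 + 2 + 45 + 74 + 87 + 63 + 38 + 91 + 54) / 15 = 52.3333
Step 2: Compute squared deviations from the mean:
  (52 - 52.3333)^2 = 0.1111
  (79 - 52.3333)^2 = 711.1111
  (48 - 52.3333)^2 = 18.7778
  (43 - 52.3333)^2 = 87.1111
  (68 - 52.3333)^2 = 245.4444
  (3 - 52.3333)^2 = 2433.7778
  (38 - 52.3333)^2 = 205.4444
  (2 - 52.3333)^2 = 2533.4444
  (45 - 52.3333)^2 = 53.7778
  (74 - 52.3333)^2 = 469.4444
  (87 - 52.3333)^2 = 1201.7778
  (63 - 52.3333)^2 = 113.7778
  (38 - 52.3333)^2 = 205.4444
  (91 - 52.3333)^2 = 1495.1111
  (54 - 52.3333)^2 = 2.7778
Step 3: Sum of squared deviations = 9777.3333
Step 4: Population variance = 9777.3333 / 15 = 651.8222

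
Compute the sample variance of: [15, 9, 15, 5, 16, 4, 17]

29.9524

Step 1: Compute the mean: (15 + 9 + 15 + 5 + 16 + 4 + 17) / 7 = 11.5714
Step 2: Compute squared deviations from the mean:
  (15 - 11.5714)^2 = 11.7551
  (9 - 11.5714)^2 = 6.6122
  (15 - 11.5714)^2 = 11.7551
  (5 - 11.5714)^2 = 43.1837
  (16 - 11.5714)^2 = 19.6122
  (4 - 11.5714)^2 = 57.3265
  (17 - 11.5714)^2 = 29.4694
Step 3: Sum of squared deviations = 179.7143
Step 4: Sample variance = 179.7143 / 6 = 29.9524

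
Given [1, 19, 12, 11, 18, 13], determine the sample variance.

41.4667

Step 1: Compute the mean: (1 + 19 + 12 + 11 + 18 + 13) / 6 = 12.3333
Step 2: Compute squared deviations from the mean:
  (1 - 12.3333)^2 = 128.4444
  (19 - 12.3333)^2 = 44.4444
  (12 - 12.3333)^2 = 0.1111
  (11 - 12.3333)^2 = 1.7778
  (18 - 12.3333)^2 = 32.1111
  (13 - 12.3333)^2 = 0.4444
Step 3: Sum of squared deviations = 207.3333
Step 4: Sample variance = 207.3333 / 5 = 41.4667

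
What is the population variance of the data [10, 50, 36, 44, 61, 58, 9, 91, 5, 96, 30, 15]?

866.0764

Step 1: Compute the mean: (10 + 50 + 36 + 44 + 61 + 58 + 9 + 91 + 5 + 96 + 30 + 15) / 12 = 42.0833
Step 2: Compute squared deviations from the mean:
  (10 - 42.0833)^2 = 1029.3403
  (50 - 42.0833)^2 = 62.6736
  (36 - 42.0833)^2 = 37.0069
  (44 - 42.0833)^2 = 3.6736
  (61 - 42.0833)^2 = 357.8403
  (58 - 42.0833)^2 = 253.3403
  (9 - 42.0833)^2 = 1094.5069
  (91 - 42.0833)^2 = 2392.8403
  (5 - 42.0833)^2 = 1375.1736
  (96 - 42.0833)^2 = 2907.0069
  (30 - 42.0833)^2 = 146.0069
  (15 - 42.0833)^2 = 733.5069
Step 3: Sum of squared deviations = 10392.9167
Step 4: Population variance = 10392.9167 / 12 = 866.0764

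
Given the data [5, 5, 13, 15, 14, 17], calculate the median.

13.5

Step 1: Sort the data in ascending order: [5, 5, 13, 14, 15, 17]
Step 2: The number of values is n = 6.
Step 3: Since n is even, the median is the average of positions 3 and 4:
  Median = (13 + 14) / 2 = 13.5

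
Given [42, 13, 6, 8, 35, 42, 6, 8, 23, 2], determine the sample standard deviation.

15.7498

Step 1: Compute the mean: 18.5
Step 2: Sum of squared deviations from the mean: 2232.5
Step 3: Sample variance = 2232.5 / 9 = 248.0556
Step 4: Standard deviation = sqrt(248.0556) = 15.7498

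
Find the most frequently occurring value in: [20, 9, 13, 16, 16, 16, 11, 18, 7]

16

Step 1: Count the frequency of each value:
  7: appears 1 time(s)
  9: appears 1 time(s)
  11: appears 1 time(s)
  13: appears 1 time(s)
  16: appears 3 time(s)
  18: appears 1 time(s)
  20: appears 1 time(s)
Step 2: The value 16 appears most frequently (3 times).
Step 3: Mode = 16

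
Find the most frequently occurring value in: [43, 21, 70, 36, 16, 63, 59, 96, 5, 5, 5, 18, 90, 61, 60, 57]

5

Step 1: Count the frequency of each value:
  5: appears 3 time(s)
  16: appears 1 time(s)
  18: appears 1 time(s)
  21: appears 1 time(s)
  36: appears 1 time(s)
  43: appears 1 time(s)
  57: appears 1 time(s)
  59: appears 1 time(s)
  60: appears 1 time(s)
  61: appears 1 time(s)
  63: appears 1 time(s)
  70: appears 1 time(s)
  90: appears 1 time(s)
  96: appears 1 time(s)
Step 2: The value 5 appears most frequently (3 times).
Step 3: Mode = 5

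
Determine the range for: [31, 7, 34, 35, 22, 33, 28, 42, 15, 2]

40

Step 1: Identify the maximum value: max = 42
Step 2: Identify the minimum value: min = 2
Step 3: Range = max - min = 42 - 2 = 40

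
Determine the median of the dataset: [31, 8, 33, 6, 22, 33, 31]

31

Step 1: Sort the data in ascending order: [6, 8, 22, 31, 31, 33, 33]
Step 2: The number of values is n = 7.
Step 3: Since n is odd, the median is the middle value at position 4: 31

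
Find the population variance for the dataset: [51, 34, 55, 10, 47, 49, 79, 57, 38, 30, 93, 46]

431.7431

Step 1: Compute the mean: (51 + 34 + 55 + 10 + 47 + 49 + 79 + 57 + 38 + 30 + 93 + 46) / 12 = 49.0833
Step 2: Compute squared deviations from the mean:
  (51 - 49.0833)^2 = 3.6736
  (34 - 49.0833)^2 = 227.5069
  (55 - 49.0833)^2 = 35.0069
  (10 - 49.0833)^2 = 1527.5069
  (47 - 49.0833)^2 = 4.3403
  (49 - 49.0833)^2 = 0.0069
  (79 - 49.0833)^2 = 895.0069
  (57 - 49.0833)^2 = 62.6736
  (38 - 49.0833)^2 = 122.8403
  (30 - 49.0833)^2 = 364.1736
  (93 - 49.0833)^2 = 1928.6736
  (46 - 49.0833)^2 = 9.5069
Step 3: Sum of squared deviations = 5180.9167
Step 4: Population variance = 5180.9167 / 12 = 431.7431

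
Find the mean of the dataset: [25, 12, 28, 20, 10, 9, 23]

18.1429

Step 1: Sum all values: 25 + 12 + 28 + 20 + 10 + 9 + 23 = 127
Step 2: Count the number of values: n = 7
Step 3: Mean = sum / n = 127 / 7 = 18.1429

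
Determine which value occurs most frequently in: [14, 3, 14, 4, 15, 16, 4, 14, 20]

14

Step 1: Count the frequency of each value:
  3: appears 1 time(s)
  4: appears 2 time(s)
  14: appears 3 time(s)
  15: appears 1 time(s)
  16: appears 1 time(s)
  20: appears 1 time(s)
Step 2: The value 14 appears most frequently (3 times).
Step 3: Mode = 14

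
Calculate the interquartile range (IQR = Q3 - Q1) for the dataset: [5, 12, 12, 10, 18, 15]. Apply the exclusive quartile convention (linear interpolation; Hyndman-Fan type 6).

7

Step 1: Sort the data: [5, 10, 12, 12, 15, 18]
Step 2: n = 6
Step 3: Using the exclusive quartile method:
  Q1 = 8.75
  Q2 (median) = 12
  Q3 = 15.75
  IQR = Q3 - Q1 = 15.75 - 8.75 = 7
Step 4: IQR = 7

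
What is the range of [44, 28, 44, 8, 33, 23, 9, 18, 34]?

36

Step 1: Identify the maximum value: max = 44
Step 2: Identify the minimum value: min = 8
Step 3: Range = max - min = 44 - 8 = 36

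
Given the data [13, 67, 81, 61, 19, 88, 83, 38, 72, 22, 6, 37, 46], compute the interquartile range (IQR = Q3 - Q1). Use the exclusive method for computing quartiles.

56

Step 1: Sort the data: [6, 13, 19, 22, 37, 38, 46, 61, 67, 72, 81, 83, 88]
Step 2: n = 13
Step 3: Using the exclusive quartile method:
  Q1 = 20.5
  Q2 (median) = 46
  Q3 = 76.5
  IQR = Q3 - Q1 = 76.5 - 20.5 = 56
Step 4: IQR = 56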